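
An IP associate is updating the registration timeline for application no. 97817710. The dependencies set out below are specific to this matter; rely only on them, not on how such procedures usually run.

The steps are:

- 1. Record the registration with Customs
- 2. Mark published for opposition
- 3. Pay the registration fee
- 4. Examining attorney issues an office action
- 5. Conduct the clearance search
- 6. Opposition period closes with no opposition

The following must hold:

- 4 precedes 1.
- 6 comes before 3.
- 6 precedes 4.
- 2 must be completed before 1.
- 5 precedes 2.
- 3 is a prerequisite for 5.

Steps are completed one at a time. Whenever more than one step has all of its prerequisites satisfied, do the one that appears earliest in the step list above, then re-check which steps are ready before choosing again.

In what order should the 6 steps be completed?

6 is the only step with nothing outstanding, so it goes first.
Ready: 3 and 4. 3 is listed earlier → 3.
5 now also ready, so the ready set is {4, 5}; 4 is listed earlier → 4.
5 is the only step now ready → 5.
2 needed 5, now all done → 2.
Next only 1 has its prerequisites met → 1.

6 3 4 5 2 1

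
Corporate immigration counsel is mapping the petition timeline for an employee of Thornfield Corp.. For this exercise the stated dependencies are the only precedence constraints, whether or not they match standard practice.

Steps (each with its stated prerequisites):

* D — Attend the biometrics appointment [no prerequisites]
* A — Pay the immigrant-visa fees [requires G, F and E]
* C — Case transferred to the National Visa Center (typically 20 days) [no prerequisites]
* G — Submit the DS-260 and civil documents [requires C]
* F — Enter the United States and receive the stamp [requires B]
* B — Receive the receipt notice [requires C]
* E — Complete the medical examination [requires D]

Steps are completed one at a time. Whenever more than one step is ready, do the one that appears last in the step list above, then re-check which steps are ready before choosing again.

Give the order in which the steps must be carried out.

Nothing is required for C and D. C is listed later → C first.
Ready: B, G and D. B is listed later → B.
F, G and D are all available; F is listed later → F.
G and D are both available; G is listed later → G.
D is the only step now ready → D.
E needed D, now all done → E.
A needed E, F and G, now all done → A.

C → B → F → G → D → E → A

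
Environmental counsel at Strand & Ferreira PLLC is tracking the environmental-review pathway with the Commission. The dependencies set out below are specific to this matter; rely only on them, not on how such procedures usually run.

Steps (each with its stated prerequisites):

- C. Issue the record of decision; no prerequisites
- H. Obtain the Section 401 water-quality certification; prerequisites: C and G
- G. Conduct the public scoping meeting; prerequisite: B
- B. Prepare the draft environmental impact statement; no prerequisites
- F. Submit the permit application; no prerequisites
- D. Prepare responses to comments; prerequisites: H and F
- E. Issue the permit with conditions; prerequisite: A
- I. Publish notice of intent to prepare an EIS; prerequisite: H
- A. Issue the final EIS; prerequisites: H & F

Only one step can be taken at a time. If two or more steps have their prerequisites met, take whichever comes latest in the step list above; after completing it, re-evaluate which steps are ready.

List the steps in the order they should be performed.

F, B and C have no prerequisites; F is listed later, so F is first.
B and C are both available; B is listed later → B.
G now also ready, so the ready set is {G, C}; G is listed later → G.
That leaves C as the only ready step → C.
Next only H has its prerequisites met → H.
Now A, I and D have their prerequisites met. A is listed later, so A next.
E now also ready, so the ready set is {I, E, D}; I is listed later → I.
Now E and D have their prerequisites met. E is listed later, so E next.
D is the only step now ready → D.

F, B, G, C, H, A, I, E, D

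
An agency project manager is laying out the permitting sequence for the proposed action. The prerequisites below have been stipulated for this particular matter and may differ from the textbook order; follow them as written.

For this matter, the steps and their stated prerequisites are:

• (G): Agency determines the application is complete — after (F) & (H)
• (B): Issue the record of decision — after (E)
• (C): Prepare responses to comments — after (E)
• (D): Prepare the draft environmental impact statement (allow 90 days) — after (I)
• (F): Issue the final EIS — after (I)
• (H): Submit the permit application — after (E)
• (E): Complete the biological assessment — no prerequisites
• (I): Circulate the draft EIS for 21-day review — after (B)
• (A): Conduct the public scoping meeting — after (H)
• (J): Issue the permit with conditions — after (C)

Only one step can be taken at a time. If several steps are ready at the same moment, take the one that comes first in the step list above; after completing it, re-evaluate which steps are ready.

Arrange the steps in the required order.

(E) → (B) → (C) → (H) → (I) → (D) → (F) → (G) → (A) → (J)

(E) has no prerequisites → (E) first.
(B), (C) and (H) are all available; (B) is listed earlier → (B).
(C), (H) and (I) are all available; (C) is listed earlier → (C).
(J) now also ready, so the ready set is {(H), (I), (J)}; (H) is listed earlier → (H).
(A) now also ready, so the ready set is {(I), (A), (J)}; (I) is listed earlier → (I).
(D) and (F) now also ready, so the ready set is {(D), (F), (A), (J)}; (D) is listed earlier → (D).
Now (F), (A) and (J) have their prerequisites met. (F) is listed earlier, so (F) next.
(G) now also ready, so the ready set is {(G), (A), (J)}; (G) is listed earlier → (G).
Ready: (A) and (J). (A) is listed earlier → (A).
Next only (J) has its prerequisites met → (J).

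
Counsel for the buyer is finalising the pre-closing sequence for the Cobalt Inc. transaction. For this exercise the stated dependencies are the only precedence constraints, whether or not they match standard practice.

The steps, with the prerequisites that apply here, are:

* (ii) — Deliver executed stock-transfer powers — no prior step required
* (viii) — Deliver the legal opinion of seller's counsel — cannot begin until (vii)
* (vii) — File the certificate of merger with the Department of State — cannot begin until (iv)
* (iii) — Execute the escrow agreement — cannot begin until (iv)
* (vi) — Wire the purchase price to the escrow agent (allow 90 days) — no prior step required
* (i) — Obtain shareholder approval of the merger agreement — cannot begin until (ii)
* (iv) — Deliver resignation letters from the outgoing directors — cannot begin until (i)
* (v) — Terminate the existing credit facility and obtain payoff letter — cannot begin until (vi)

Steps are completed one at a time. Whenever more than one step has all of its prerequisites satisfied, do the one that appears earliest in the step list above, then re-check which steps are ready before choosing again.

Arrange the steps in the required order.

(ii), (vi), (i), (iv), (vii), (viii), (iii), (v)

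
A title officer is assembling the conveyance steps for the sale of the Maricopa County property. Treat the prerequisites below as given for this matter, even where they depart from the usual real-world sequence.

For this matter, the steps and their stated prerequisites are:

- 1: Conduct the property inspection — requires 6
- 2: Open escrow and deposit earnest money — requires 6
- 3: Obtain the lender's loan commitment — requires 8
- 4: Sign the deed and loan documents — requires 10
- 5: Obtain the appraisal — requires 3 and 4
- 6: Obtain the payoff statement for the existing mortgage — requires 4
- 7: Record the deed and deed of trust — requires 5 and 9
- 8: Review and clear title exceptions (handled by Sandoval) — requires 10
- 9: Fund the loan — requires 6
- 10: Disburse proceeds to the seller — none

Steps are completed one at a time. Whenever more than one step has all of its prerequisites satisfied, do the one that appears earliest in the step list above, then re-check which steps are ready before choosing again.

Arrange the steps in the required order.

10 is the only step with nothing outstanding, so it goes first.
Now 4 and 8 have their prerequisites met. 4 is listed earlier, so 4 next.
6 and 8 are both available; 6 is listed earlier → 6.
1, 2 and 9 now also ready, so the ready set is {1, 2, 8, 9}; 1 is listed earlier → 1.
Now 2, 8 and 9 have their prerequisites met. 2 is listed earlier, so 2 next.
Now 8 and 9 have their prerequisites met. 8 is listed earlier, so 8 next.
Now 3 and 9 have their prerequisites met. 3 is listed earlier, so 3 next.
Now 5 and 9 have their prerequisites met. 5 is listed earlier, so 5 next.
9 needed 6, now all done → 9.
7 needed 5 and 9, now all done → 7.

10, 4, 6, 1, 2, 8, 3, 5, 9, 7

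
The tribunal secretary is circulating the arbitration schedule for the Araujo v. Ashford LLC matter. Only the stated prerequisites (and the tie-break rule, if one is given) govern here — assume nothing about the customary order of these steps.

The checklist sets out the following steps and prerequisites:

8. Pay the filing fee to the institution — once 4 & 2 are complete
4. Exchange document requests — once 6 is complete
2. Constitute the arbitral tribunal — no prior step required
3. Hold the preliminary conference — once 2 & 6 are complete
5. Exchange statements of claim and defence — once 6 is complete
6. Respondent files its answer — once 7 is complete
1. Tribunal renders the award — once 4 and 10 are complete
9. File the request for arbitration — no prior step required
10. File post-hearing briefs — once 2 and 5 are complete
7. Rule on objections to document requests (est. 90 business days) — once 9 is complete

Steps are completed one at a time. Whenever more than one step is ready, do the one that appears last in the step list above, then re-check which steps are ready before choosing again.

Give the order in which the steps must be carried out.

9, 7, 6, 5, 2, 10, 3, 4, 1, 8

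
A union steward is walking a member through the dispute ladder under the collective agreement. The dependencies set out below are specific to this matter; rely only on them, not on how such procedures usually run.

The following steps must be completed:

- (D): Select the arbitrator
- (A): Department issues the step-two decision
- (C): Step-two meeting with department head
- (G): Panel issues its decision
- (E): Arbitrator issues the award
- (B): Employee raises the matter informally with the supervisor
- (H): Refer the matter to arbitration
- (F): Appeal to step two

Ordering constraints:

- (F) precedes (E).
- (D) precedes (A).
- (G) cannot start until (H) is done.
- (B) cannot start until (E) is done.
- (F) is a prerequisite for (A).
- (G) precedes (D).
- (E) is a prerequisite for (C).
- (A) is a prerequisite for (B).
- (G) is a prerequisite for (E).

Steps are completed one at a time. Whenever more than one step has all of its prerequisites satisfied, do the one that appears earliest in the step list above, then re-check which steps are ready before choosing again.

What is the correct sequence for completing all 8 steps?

Nothing is required for (H) and (F). (H) is listed earlier → (H) first.
(G) now also ready, so the ready set is {(G), (F)}; (G) is listed earlier → (G).
(D) now also ready, so the ready set is {(D), (F)}; (D) is listed earlier → (D).
Next only (F) has its prerequisites met → (F).
(A) and (E) are both available; (A) is listed earlier → (A).
That leaves (E) as the only ready step → (E).
Ready: (C) and (B). (C) is listed earlier → (C).
Next only (B) has its prerequisites met → (B).

(H) (G) (D) (F) (A) (E) (C) (B)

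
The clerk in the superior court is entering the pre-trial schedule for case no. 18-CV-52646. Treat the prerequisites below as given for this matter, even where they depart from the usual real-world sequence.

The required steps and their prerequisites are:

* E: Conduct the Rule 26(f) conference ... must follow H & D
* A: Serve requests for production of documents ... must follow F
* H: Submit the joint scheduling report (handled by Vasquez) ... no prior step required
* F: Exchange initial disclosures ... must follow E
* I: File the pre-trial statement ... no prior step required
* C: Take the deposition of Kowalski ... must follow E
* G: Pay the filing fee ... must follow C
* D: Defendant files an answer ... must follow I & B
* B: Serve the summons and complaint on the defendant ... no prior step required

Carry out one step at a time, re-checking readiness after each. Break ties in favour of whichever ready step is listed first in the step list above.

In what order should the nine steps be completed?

H I B D E F A C G

Nothing is required for H, I and B. H is listed earlier → H first.
I and B are both available; I is listed earlier → I.
B is the only step now ready → B.
That leaves D as the only ready step → D.
That leaves E as the only ready step → E.
Now F and C have their prerequisites met. F is listed earlier, so F next.
A now also ready, so the ready set is {A, C}; A is listed earlier → A.
Next only C has its prerequisites met → C.
Next only G has its prerequisites met → G.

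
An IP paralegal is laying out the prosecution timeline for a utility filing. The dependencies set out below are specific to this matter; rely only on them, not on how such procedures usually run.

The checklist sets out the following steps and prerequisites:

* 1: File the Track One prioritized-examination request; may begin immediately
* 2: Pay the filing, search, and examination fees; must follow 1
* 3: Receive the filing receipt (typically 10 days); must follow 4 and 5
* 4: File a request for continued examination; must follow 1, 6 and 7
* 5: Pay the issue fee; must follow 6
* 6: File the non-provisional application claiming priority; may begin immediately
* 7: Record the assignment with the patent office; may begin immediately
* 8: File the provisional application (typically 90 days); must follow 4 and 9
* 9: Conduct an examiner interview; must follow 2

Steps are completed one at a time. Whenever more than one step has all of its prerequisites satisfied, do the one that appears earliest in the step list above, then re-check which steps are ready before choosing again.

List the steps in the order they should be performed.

Nothing is required for 1, 6 and 7. 1 is listed earlier → 1 first.
2, 6 and 7 are all available; 2 is listed earlier → 2.
Ready: 6, 7 and 9. 6 is listed earlier → 6.
Now 5, 7 and 9 have their prerequisites met. 5 is listed earlier, so 5 next.
Now 7 and 9 have their prerequisites met. 7 is listed earlier, so 7 next.
Now 4 and 9 have their prerequisites met. 4 is listed earlier, so 4 next.
3 and 9 are both available; 3 is listed earlier → 3.
9 is the only step now ready → 9.
That leaves 8 as the only ready step → 8.

1, 2, 6, 5, 7, 4, 3, 9, 8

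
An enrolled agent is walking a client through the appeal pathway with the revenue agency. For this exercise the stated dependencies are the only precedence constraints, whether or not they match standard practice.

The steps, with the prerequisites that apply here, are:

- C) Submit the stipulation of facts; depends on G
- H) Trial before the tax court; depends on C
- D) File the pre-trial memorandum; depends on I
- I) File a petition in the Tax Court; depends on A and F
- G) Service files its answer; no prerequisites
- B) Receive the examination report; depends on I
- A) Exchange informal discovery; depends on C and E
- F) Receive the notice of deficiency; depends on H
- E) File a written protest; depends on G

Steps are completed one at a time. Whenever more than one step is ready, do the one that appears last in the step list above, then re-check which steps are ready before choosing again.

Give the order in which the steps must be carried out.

G, E, C, A, H, F, I, B, D

Only G has no prerequisites, so it is first.
Ready: E and C. E is listed later → E.
C needed G, now all done → C.
Ready: A and H. A is listed later → A.
That leaves H as the only ready step → H.
That leaves F as the only ready step → F.
Next only I has its prerequisites met → I.
Now B and D have their prerequisites met. B is listed later, so B next.
That leaves D as the only ready step → D.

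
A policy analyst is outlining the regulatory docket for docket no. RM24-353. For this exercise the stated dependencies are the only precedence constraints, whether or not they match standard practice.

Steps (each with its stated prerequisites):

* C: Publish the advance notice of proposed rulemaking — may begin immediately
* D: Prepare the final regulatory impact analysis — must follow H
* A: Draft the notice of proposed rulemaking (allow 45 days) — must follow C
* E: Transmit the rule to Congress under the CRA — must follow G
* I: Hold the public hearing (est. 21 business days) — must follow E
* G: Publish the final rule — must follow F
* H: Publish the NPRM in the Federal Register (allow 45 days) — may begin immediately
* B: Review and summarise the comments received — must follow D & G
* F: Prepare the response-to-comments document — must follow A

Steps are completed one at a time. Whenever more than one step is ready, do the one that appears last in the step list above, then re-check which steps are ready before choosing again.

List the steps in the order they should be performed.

H → D → C → A → F → G → B → E → I

Nothing is required for H and C. H is listed later → H first.
Now D and C have their prerequisites met. D is listed later, so D next.
That leaves C as the only ready step → C.
A needed C, now all done → A.
F is the only step now ready → F.
Next only G has its prerequisites met → G.
Now B and E have their prerequisites met. B is listed later, so B next.
That leaves E as the only ready step → E.
That leaves I as the only ready step → I.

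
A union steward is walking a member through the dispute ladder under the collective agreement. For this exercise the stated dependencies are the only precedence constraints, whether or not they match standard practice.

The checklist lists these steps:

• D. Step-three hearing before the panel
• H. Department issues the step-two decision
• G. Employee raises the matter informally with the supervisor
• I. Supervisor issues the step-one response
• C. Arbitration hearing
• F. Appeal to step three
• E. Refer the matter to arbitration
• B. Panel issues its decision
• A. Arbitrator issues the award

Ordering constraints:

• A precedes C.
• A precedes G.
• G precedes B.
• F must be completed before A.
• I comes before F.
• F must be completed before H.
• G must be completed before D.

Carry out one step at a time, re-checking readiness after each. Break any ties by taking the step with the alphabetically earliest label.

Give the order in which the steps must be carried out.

E, I, F, A, C, G, B, D, H

Nothing is required for E and I. E has the earlier label → E first.
That leaves I as the only ready step → I.
F is the only step now ready → F.
Ready: A and H. A has the earlier label → A.
C and G now also ready, so the ready set is {C, G, H}; C has the earlier label → C.
G and H are both available; G has the earlier label → G.
B and D now also ready, so the ready set is {B, D, H}; B has the earlier label → B.
D and H are both available; D has the earlier label → D.
That leaves H as the only ready step → H.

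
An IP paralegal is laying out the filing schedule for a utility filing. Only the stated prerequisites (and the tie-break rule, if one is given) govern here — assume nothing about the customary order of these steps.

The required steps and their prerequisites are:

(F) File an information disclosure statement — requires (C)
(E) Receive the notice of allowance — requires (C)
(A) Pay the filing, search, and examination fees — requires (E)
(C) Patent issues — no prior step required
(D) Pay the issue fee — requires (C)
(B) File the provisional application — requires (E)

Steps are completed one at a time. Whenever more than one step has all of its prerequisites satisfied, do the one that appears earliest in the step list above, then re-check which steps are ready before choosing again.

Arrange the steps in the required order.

(C) has no prerequisites → (C) first.
Now (F), (E) and (D) have their prerequisites met. (F) is listed earlier, so (F) next.
Now (E) and (D) have their prerequisites met. (E) is listed earlier, so (E) next.
(A) and (B) now also ready, so the ready set is {(A), (D), (B)}; (A) is listed earlier → (A).
(D) and (B) are both available; (D) is listed earlier → (D).
(B) needed (E), now all done → (B).

(C), (F), (E), (A), (D), (B)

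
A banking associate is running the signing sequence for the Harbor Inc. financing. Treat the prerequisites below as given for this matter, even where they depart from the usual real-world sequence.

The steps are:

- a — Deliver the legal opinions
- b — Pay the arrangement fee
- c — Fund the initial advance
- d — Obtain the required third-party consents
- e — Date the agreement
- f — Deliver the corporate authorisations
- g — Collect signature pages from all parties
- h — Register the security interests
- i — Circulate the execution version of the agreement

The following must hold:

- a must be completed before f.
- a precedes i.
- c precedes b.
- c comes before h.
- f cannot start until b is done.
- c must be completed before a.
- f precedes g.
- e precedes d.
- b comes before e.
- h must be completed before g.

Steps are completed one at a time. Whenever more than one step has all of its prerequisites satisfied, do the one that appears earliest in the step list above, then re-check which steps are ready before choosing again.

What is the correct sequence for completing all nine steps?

Only c has no prerequisites, so it is first.
Now a, b and h have their prerequisites met. a is listed earlier, so a next.
Now b, h and i have their prerequisites met. b is listed earlier, so b next.
e and f now also ready, so the ready set is {e, f, h, i}; e is listed earlier → e.
d now also ready, so the ready set is {d, f, h, i}; d is listed earlier → d.
f, h and i are all available; f is listed earlier → f.
h and i are both available; h is listed earlier → h.
Ready: g and i. g is listed earlier → g.
i needed a, now all done → i.

c → a → b → e → d → f → h → g → i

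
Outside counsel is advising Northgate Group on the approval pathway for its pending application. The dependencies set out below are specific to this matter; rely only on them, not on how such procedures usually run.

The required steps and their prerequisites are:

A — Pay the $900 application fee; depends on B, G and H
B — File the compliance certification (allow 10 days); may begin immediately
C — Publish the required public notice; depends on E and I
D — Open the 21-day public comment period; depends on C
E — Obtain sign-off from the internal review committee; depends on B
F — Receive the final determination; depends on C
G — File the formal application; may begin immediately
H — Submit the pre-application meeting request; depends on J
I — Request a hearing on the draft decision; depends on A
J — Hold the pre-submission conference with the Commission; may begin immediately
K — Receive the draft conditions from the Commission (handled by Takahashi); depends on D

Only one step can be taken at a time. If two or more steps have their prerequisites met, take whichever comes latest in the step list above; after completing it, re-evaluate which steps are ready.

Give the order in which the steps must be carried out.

J H G B E A I C F D K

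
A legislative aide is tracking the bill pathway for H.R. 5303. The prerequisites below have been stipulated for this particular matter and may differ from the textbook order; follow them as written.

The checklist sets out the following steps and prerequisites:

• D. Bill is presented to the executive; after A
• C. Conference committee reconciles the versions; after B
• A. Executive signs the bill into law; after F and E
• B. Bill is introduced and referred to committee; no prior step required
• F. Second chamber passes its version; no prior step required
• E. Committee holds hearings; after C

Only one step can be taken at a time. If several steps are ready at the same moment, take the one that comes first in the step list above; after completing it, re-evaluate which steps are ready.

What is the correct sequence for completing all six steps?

B, C, F, E, A, D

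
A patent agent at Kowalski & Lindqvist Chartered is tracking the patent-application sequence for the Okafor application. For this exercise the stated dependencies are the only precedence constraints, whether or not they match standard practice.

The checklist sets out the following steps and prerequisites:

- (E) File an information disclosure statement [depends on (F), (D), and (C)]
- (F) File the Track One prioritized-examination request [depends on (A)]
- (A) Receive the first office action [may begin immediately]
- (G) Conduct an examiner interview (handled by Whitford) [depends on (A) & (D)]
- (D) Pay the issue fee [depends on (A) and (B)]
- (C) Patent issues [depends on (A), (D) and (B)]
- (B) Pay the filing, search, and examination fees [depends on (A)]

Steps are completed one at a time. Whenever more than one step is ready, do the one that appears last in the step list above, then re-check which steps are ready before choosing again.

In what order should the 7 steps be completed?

(A) is the only step with nothing outstanding, so it goes first.
Now (B) and (F) have their prerequisites met. (B) is listed later, so (B) next.
(D) and (F) are both available; (D) is listed later → (D).
(C) and (G) now also ready, so the ready set is {(C), (G), (F)}; (C) is listed later → (C).
Now (G) and (F) have their prerequisites met. (G) is listed later, so (G) next.
(F) needed (A), now all done → (F).
That leaves (E) as the only ready step → (E).

(A) → (B) → (D) → (C) → (G) → (F) → (E)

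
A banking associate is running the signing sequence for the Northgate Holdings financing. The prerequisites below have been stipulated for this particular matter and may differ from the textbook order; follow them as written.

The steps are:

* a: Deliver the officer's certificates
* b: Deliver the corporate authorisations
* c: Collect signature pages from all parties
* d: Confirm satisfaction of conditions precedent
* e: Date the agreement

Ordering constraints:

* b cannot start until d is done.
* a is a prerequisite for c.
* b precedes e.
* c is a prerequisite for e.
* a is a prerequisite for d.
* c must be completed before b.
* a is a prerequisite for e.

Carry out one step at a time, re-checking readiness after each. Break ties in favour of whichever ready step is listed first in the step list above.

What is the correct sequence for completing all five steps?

a, c, d, b, e

a has no prerequisites → a first.
Now c and d have their prerequisites met. c is listed earlier, so c next.
d needed a, now all done → d.
That leaves b as the only ready step → b.
e needed a, b and c, now all done → e.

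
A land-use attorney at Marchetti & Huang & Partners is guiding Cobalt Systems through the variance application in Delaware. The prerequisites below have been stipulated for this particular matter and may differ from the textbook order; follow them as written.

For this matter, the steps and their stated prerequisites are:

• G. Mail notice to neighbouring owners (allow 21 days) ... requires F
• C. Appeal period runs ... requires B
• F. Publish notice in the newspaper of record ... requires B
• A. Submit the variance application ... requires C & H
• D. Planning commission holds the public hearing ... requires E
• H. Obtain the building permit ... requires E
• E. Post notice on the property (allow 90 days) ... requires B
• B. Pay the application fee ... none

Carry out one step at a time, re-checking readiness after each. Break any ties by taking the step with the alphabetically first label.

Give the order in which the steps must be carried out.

Only B has no prerequisites, so it is first.
C, E and F are all available; C has the earlier label → C.
Now E and F have their prerequisites met. E has the earlier label, so E next.
Now D, F and H have their prerequisites met. D has the earlier label, so D next.
F and H are both available; F has the earlier label → F.
Now G and H have their prerequisites met. G has the earlier label, so G next.
Next only H has its prerequisites met → H.
A needed C and H, now all done → A.

B, C, E, D, F, G, H, A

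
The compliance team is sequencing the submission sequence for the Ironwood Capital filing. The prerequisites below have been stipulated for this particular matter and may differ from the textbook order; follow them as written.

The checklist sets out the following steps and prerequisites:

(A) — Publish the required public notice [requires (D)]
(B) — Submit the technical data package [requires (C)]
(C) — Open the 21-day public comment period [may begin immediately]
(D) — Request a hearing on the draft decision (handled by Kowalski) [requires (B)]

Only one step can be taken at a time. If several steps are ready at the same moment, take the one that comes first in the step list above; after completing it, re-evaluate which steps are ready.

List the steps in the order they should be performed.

Only (C) has no prerequisites, so it is first.
That leaves (B) as the only ready step → (B).
(D) needed (B), now all done → (D).
(A) is the only step now ready → (A).

(C) → (B) → (D) → (A)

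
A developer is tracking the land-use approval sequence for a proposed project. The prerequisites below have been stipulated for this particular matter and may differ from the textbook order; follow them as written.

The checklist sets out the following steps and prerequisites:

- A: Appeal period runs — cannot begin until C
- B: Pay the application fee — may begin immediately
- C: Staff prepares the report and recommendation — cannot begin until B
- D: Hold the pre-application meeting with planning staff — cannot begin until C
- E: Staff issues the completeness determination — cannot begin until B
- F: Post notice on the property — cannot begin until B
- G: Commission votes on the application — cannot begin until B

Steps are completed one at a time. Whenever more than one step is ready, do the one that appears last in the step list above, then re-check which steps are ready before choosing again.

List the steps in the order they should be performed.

B has no prerequisites → B first.
G, F, E and C are all available; G is listed later → G.
Ready: F, E and C. F is listed later → F.
E and C are both available; E is listed later → E.
C needed B, now all done → C.
Now D and A have their prerequisites met. D is listed later, so D next.
A is the only step now ready → A.

B, G, F, E, C, D, A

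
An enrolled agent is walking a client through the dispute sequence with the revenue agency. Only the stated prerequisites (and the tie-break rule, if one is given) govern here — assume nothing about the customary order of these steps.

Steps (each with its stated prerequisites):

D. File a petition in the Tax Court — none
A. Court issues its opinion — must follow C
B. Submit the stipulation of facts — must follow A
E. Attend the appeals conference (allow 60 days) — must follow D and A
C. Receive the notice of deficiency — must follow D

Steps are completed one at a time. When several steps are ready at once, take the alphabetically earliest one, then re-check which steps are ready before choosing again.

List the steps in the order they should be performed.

D C A B E

D has no prerequisites → D first.
C needed D, now all done → C.
A needed C, now all done → A.
Ready: B and E. B has the earlier label → B.
E is the only step now ready → E.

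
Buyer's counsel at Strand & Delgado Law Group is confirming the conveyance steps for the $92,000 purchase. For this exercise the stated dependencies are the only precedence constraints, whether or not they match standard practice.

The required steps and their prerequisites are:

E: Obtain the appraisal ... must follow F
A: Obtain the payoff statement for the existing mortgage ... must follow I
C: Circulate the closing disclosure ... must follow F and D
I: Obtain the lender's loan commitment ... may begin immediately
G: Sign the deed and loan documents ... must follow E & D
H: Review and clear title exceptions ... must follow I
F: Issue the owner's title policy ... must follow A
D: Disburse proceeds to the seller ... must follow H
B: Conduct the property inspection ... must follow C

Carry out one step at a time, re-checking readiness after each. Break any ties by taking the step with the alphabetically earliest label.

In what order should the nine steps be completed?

Only I has no prerequisites, so it is first.
Now A and H have their prerequisites met. A has the earlier label, so A next.
F and H are both available; F has the earlier label → F.
E now also ready, so the ready set is {E, H}; E has the earlier label → E.
H needed I, now all done → H.
D needed H, now all done → D.
Now C and G have their prerequisites met. C has the earlier label, so C next.
B now also ready, so the ready set is {B, G}; B has the earlier label → B.
Next only G has its prerequisites met → G.

I A F E H D C B G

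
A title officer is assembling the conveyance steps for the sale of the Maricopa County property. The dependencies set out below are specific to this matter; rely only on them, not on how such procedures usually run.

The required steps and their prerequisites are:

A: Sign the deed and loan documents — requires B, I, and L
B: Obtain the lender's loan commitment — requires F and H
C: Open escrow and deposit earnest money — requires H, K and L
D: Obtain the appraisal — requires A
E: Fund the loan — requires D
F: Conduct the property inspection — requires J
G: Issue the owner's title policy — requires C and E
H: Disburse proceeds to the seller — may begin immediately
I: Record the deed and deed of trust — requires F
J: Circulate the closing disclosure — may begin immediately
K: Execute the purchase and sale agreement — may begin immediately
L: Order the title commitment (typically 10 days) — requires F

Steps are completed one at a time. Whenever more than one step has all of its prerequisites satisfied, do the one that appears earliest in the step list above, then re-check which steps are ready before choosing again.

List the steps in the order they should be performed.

Nothing is required for H, J and K. H is listed earlier → H first.
J and K are both available; J is listed earlier → J.
F now also ready, so the ready set is {F, K}; F is listed earlier → F.
B, I, K and L are all available; B is listed earlier → B.
I, K and L are all available; I is listed earlier → I.
Ready: K and L. K is listed earlier → K.
L needed F, now all done → L.
A and C are both available; A is listed earlier → A.
C and D are both available; C is listed earlier → C.
Next only D has its prerequisites met → D.
E needed D, now all done → E.
Next only G has its prerequisites met → G.

H, J, F, B, I, K, L, A, C, D, E, G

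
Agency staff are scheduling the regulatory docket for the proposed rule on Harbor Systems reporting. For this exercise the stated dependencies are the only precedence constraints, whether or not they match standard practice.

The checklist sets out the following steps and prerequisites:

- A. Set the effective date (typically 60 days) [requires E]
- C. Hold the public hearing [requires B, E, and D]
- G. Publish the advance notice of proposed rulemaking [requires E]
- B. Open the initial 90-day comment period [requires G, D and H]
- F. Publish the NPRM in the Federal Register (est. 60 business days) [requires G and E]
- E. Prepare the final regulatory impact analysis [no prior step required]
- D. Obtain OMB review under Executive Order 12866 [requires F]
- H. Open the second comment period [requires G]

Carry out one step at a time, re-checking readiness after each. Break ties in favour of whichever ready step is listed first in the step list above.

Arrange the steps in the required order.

E has no prerequisites → E first.
A and G are both available; A is listed earlier → A.
G needed E, now all done → G.
Ready: F and H. F is listed earlier → F.
D now also ready, so the ready set is {D, H}; D is listed earlier → D.
H needed G, now all done → H.
B needed G, D and H, now all done → B.
Next only C has its prerequisites met → C.

E A G F D H B C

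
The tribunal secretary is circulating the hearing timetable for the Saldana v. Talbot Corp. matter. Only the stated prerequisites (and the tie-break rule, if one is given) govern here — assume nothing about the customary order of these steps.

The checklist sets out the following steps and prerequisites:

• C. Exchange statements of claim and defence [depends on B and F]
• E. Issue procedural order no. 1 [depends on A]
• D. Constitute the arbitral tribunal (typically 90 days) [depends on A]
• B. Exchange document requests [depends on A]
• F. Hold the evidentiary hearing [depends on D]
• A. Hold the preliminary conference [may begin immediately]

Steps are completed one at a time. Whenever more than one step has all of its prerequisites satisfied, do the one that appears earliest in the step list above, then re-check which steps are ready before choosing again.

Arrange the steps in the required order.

A has no prerequisites → A first.
E, D and B are all available; E is listed earlier → E.
Ready: D and B. D is listed earlier → D.
B and F are both available; B is listed earlier → B.
Next only F has its prerequisites met → F.
C is the only step now ready → C.

A E D B F C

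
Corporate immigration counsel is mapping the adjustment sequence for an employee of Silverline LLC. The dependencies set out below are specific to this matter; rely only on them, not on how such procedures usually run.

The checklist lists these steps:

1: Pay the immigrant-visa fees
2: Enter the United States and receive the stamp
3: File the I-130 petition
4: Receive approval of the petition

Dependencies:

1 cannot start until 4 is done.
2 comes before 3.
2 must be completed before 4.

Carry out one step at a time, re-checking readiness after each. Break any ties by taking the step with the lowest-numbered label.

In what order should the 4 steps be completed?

2 is the only step with nothing outstanding, so it goes first.
Ready: 3 and 4. 3 has the earlier label → 3.
That leaves 4 as the only ready step → 4.
That leaves 1 as the only ready step → 1.

2 → 3 → 4 → 1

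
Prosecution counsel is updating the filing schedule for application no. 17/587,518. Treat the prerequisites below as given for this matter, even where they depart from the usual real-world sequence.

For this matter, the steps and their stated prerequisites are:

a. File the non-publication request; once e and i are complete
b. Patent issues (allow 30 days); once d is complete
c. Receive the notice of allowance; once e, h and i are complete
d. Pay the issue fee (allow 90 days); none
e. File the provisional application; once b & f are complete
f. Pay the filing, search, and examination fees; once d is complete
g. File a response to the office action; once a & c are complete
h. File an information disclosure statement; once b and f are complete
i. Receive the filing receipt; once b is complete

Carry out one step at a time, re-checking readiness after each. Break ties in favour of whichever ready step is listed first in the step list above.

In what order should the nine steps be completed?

d, b, f, e, h, i, a, c, g

d is the only step with nothing outstanding, so it goes first.
Ready: b and f. b is listed earlier → b.
Ready: f and i. f is listed earlier → f.
e, h and i are all available; e is listed earlier → e.
Now h and i have their prerequisites met. h is listed earlier, so h next.
That leaves i as the only ready step → i.
Ready: a and c. a is listed earlier → a.
c needed e, h and i, now all done → c.
g needed a and c, now all done → g.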